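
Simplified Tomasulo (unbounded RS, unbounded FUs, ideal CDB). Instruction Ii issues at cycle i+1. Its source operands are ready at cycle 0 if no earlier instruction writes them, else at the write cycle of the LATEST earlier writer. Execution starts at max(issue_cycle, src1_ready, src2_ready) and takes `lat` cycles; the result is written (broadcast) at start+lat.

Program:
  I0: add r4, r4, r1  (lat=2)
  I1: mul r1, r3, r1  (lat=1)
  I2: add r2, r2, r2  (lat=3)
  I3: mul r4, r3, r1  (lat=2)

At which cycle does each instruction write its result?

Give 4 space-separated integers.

I0 add r4: issue@1 deps=(None,None) exec_start@1 write@3
I1 mul r1: issue@2 deps=(None,None) exec_start@2 write@3
I2 add r2: issue@3 deps=(None,None) exec_start@3 write@6
I3 mul r4: issue@4 deps=(None,1) exec_start@4 write@6

Answer: 3 3 6 6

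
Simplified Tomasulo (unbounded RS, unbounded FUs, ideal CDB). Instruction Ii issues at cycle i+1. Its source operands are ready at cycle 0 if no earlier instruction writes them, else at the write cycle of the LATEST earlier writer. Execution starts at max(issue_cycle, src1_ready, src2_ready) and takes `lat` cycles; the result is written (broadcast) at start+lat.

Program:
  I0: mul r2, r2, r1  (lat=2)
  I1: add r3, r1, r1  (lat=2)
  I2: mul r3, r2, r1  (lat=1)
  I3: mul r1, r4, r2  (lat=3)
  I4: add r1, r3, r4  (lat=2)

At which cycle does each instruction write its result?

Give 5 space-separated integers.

I0 mul r2: issue@1 deps=(None,None) exec_start@1 write@3
I1 add r3: issue@2 deps=(None,None) exec_start@2 write@4
I2 mul r3: issue@3 deps=(0,None) exec_start@3 write@4
I3 mul r1: issue@4 deps=(None,0) exec_start@4 write@7
I4 add r1: issue@5 deps=(2,None) exec_start@5 write@7

Answer: 3 4 4 7 7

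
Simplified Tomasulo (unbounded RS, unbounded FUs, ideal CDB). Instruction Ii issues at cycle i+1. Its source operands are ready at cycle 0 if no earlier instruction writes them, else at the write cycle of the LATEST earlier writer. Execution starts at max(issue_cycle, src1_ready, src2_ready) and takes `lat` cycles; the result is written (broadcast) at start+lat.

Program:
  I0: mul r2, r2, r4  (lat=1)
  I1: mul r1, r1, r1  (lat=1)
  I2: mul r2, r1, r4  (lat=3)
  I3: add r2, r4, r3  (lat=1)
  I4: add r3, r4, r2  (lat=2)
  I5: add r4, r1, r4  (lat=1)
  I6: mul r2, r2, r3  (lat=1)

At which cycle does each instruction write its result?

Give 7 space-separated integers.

Answer: 2 3 6 5 7 7 8

Derivation:
I0 mul r2: issue@1 deps=(None,None) exec_start@1 write@2
I1 mul r1: issue@2 deps=(None,None) exec_start@2 write@3
I2 mul r2: issue@3 deps=(1,None) exec_start@3 write@6
I3 add r2: issue@4 deps=(None,None) exec_start@4 write@5
I4 add r3: issue@5 deps=(None,3) exec_start@5 write@7
I5 add r4: issue@6 deps=(1,None) exec_start@6 write@7
I6 mul r2: issue@7 deps=(3,4) exec_start@7 write@8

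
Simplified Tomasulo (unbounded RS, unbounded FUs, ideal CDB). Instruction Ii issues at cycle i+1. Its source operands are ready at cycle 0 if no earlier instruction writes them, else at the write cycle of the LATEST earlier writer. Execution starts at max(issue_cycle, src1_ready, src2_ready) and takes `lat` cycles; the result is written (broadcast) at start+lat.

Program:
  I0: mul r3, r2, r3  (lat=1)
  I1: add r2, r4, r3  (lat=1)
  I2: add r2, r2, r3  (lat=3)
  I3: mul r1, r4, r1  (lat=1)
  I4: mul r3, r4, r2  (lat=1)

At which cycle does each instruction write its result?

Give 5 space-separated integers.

Answer: 2 3 6 5 7

Derivation:
I0 mul r3: issue@1 deps=(None,None) exec_start@1 write@2
I1 add r2: issue@2 deps=(None,0) exec_start@2 write@3
I2 add r2: issue@3 deps=(1,0) exec_start@3 write@6
I3 mul r1: issue@4 deps=(None,None) exec_start@4 write@5
I4 mul r3: issue@5 deps=(None,2) exec_start@6 write@7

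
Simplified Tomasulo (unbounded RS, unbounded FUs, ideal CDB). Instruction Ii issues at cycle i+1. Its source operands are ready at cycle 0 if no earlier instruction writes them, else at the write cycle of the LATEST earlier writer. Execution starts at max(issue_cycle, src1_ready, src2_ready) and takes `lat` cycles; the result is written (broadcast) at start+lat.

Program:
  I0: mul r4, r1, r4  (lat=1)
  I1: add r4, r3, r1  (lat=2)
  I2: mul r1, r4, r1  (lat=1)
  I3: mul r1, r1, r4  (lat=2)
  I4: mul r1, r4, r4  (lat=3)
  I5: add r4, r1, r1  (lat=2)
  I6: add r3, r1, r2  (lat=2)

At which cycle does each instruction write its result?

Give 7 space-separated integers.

Answer: 2 4 5 7 8 10 10

Derivation:
I0 mul r4: issue@1 deps=(None,None) exec_start@1 write@2
I1 add r4: issue@2 deps=(None,None) exec_start@2 write@4
I2 mul r1: issue@3 deps=(1,None) exec_start@4 write@5
I3 mul r1: issue@4 deps=(2,1) exec_start@5 write@7
I4 mul r1: issue@5 deps=(1,1) exec_start@5 write@8
I5 add r4: issue@6 deps=(4,4) exec_start@8 write@10
I6 add r3: issue@7 deps=(4,None) exec_start@8 write@10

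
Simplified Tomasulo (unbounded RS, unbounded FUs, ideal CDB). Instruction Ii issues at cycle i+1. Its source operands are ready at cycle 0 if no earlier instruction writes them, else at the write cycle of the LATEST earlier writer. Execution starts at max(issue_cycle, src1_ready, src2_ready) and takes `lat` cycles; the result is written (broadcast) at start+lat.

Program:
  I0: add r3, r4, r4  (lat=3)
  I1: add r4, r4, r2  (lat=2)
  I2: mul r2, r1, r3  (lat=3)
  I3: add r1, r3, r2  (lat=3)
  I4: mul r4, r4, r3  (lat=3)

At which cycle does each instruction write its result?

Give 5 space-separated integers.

Answer: 4 4 7 10 8

Derivation:
I0 add r3: issue@1 deps=(None,None) exec_start@1 write@4
I1 add r4: issue@2 deps=(None,None) exec_start@2 write@4
I2 mul r2: issue@3 deps=(None,0) exec_start@4 write@7
I3 add r1: issue@4 deps=(0,2) exec_start@7 write@10
I4 mul r4: issue@5 deps=(1,0) exec_start@5 write@8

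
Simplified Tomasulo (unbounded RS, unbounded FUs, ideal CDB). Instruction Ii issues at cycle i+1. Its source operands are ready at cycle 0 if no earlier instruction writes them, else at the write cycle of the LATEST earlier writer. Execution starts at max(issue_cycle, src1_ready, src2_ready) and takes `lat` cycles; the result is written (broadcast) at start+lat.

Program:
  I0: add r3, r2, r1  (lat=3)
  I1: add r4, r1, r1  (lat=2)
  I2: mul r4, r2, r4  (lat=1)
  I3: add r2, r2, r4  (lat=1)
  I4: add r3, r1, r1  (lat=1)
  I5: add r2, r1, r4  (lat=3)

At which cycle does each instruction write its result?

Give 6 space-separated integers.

Answer: 4 4 5 6 6 9

Derivation:
I0 add r3: issue@1 deps=(None,None) exec_start@1 write@4
I1 add r4: issue@2 deps=(None,None) exec_start@2 write@4
I2 mul r4: issue@3 deps=(None,1) exec_start@4 write@5
I3 add r2: issue@4 deps=(None,2) exec_start@5 write@6
I4 add r3: issue@5 deps=(None,None) exec_start@5 write@6
I5 add r2: issue@6 deps=(None,2) exec_start@6 write@9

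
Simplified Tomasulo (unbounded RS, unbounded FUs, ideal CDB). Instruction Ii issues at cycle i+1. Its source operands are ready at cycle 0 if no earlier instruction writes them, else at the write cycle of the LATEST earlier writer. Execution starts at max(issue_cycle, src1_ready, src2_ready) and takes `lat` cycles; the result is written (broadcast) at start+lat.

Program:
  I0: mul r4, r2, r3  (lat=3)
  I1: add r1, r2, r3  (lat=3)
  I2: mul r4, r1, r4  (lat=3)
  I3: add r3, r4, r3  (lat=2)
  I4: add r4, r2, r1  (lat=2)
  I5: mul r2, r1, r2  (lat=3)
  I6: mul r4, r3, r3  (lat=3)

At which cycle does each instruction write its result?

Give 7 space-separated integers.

Answer: 4 5 8 10 7 9 13

Derivation:
I0 mul r4: issue@1 deps=(None,None) exec_start@1 write@4
I1 add r1: issue@2 deps=(None,None) exec_start@2 write@5
I2 mul r4: issue@3 deps=(1,0) exec_start@5 write@8
I3 add r3: issue@4 deps=(2,None) exec_start@8 write@10
I4 add r4: issue@5 deps=(None,1) exec_start@5 write@7
I5 mul r2: issue@6 deps=(1,None) exec_start@6 write@9
I6 mul r4: issue@7 deps=(3,3) exec_start@10 write@13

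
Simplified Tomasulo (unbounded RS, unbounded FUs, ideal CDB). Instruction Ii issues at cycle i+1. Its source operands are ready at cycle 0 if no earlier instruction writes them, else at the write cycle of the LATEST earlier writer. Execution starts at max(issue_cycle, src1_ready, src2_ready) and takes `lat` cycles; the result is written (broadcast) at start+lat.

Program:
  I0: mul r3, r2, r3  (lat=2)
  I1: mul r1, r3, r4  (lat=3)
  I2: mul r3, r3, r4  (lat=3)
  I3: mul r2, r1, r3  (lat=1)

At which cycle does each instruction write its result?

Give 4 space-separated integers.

Answer: 3 6 6 7

Derivation:
I0 mul r3: issue@1 deps=(None,None) exec_start@1 write@3
I1 mul r1: issue@2 deps=(0,None) exec_start@3 write@6
I2 mul r3: issue@3 deps=(0,None) exec_start@3 write@6
I3 mul r2: issue@4 deps=(1,2) exec_start@6 write@7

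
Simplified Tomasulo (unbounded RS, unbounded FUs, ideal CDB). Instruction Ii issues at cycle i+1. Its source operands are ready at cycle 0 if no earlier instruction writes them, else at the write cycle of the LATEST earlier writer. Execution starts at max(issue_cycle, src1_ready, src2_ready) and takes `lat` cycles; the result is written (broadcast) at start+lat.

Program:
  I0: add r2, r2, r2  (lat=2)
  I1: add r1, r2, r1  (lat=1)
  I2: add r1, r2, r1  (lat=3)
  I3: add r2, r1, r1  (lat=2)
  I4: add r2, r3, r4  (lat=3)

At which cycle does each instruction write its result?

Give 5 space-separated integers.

Answer: 3 4 7 9 8

Derivation:
I0 add r2: issue@1 deps=(None,None) exec_start@1 write@3
I1 add r1: issue@2 deps=(0,None) exec_start@3 write@4
I2 add r1: issue@3 deps=(0,1) exec_start@4 write@7
I3 add r2: issue@4 deps=(2,2) exec_start@7 write@9
I4 add r2: issue@5 deps=(None,None) exec_start@5 write@8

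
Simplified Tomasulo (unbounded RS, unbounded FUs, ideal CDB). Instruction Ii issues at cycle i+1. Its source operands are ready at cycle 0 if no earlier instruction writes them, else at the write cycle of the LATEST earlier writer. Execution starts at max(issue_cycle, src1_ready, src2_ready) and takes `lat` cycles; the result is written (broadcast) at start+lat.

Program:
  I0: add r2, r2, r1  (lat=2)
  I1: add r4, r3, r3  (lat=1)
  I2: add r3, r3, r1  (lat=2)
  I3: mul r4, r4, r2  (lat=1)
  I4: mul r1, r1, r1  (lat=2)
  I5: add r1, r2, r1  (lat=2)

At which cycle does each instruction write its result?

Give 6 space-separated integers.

I0 add r2: issue@1 deps=(None,None) exec_start@1 write@3
I1 add r4: issue@2 deps=(None,None) exec_start@2 write@3
I2 add r3: issue@3 deps=(None,None) exec_start@3 write@5
I3 mul r4: issue@4 deps=(1,0) exec_start@4 write@5
I4 mul r1: issue@5 deps=(None,None) exec_start@5 write@7
I5 add r1: issue@6 deps=(0,4) exec_start@7 write@9

Answer: 3 3 5 5 7 9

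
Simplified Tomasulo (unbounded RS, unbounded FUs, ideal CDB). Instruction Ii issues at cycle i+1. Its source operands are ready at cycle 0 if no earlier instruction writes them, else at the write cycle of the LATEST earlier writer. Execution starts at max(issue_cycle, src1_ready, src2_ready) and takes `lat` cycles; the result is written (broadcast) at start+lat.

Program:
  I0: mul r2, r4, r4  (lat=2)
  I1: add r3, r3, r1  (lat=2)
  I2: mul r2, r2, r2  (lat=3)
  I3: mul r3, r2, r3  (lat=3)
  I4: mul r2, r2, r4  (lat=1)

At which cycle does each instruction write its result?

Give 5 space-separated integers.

Answer: 3 4 6 9 7

Derivation:
I0 mul r2: issue@1 deps=(None,None) exec_start@1 write@3
I1 add r3: issue@2 deps=(None,None) exec_start@2 write@4
I2 mul r2: issue@3 deps=(0,0) exec_start@3 write@6
I3 mul r3: issue@4 deps=(2,1) exec_start@6 write@9
I4 mul r2: issue@5 deps=(2,None) exec_start@6 write@7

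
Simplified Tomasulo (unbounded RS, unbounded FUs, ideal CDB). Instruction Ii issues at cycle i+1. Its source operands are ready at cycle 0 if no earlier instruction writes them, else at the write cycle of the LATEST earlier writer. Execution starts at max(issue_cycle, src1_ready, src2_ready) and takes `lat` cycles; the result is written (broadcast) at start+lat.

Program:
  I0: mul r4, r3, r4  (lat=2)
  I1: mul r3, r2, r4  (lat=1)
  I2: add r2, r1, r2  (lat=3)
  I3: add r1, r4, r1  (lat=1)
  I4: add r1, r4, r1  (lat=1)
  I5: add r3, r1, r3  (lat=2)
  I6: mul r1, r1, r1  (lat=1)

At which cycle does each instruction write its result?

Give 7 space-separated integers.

Answer: 3 4 6 5 6 8 8

Derivation:
I0 mul r4: issue@1 deps=(None,None) exec_start@1 write@3
I1 mul r3: issue@2 deps=(None,0) exec_start@3 write@4
I2 add r2: issue@3 deps=(None,None) exec_start@3 write@6
I3 add r1: issue@4 deps=(0,None) exec_start@4 write@5
I4 add r1: issue@5 deps=(0,3) exec_start@5 write@6
I5 add r3: issue@6 deps=(4,1) exec_start@6 write@8
I6 mul r1: issue@7 deps=(4,4) exec_start@7 write@8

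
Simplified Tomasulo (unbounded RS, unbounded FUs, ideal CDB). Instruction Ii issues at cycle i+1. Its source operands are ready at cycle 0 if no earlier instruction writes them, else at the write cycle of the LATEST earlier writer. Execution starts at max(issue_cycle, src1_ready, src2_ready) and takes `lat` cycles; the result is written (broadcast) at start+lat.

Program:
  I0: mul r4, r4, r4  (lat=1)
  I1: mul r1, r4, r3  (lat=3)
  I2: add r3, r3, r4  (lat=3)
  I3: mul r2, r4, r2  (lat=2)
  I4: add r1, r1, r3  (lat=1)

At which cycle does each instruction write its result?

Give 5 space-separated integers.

I0 mul r4: issue@1 deps=(None,None) exec_start@1 write@2
I1 mul r1: issue@2 deps=(0,None) exec_start@2 write@5
I2 add r3: issue@3 deps=(None,0) exec_start@3 write@6
I3 mul r2: issue@4 deps=(0,None) exec_start@4 write@6
I4 add r1: issue@5 deps=(1,2) exec_start@6 write@7

Answer: 2 5 6 6 7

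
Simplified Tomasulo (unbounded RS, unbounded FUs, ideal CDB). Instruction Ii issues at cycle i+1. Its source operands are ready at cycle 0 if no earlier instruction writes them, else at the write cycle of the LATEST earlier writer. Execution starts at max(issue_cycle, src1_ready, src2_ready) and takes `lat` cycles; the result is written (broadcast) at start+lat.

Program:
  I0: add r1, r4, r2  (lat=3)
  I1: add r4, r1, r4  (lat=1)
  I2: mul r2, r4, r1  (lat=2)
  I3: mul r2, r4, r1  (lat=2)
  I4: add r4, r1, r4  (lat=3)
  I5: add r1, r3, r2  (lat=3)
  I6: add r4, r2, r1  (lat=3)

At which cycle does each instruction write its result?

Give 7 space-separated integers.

Answer: 4 5 7 7 8 10 13

Derivation:
I0 add r1: issue@1 deps=(None,None) exec_start@1 write@4
I1 add r4: issue@2 deps=(0,None) exec_start@4 write@5
I2 mul r2: issue@3 deps=(1,0) exec_start@5 write@7
I3 mul r2: issue@4 deps=(1,0) exec_start@5 write@7
I4 add r4: issue@5 deps=(0,1) exec_start@5 write@8
I5 add r1: issue@6 deps=(None,3) exec_start@7 write@10
I6 add r4: issue@7 deps=(3,5) exec_start@10 write@13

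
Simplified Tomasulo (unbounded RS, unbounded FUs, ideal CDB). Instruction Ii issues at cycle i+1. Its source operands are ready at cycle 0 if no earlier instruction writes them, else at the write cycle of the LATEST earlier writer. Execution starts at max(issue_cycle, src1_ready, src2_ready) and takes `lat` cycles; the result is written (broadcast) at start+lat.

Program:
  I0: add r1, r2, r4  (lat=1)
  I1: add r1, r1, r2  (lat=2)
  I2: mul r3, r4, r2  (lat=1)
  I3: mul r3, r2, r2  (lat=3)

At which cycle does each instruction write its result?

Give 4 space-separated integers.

I0 add r1: issue@1 deps=(None,None) exec_start@1 write@2
I1 add r1: issue@2 deps=(0,None) exec_start@2 write@4
I2 mul r3: issue@3 deps=(None,None) exec_start@3 write@4
I3 mul r3: issue@4 deps=(None,None) exec_start@4 write@7

Answer: 2 4 4 7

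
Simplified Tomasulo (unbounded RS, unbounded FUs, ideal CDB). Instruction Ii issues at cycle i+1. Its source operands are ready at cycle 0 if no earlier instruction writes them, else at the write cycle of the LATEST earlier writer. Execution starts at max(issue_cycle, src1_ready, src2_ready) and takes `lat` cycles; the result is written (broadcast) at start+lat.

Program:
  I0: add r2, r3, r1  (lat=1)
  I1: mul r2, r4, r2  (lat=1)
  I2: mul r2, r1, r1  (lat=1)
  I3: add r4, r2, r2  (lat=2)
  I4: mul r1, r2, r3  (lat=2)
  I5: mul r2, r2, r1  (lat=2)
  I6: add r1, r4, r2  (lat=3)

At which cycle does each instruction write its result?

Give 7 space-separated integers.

Answer: 2 3 4 6 7 9 12

Derivation:
I0 add r2: issue@1 deps=(None,None) exec_start@1 write@2
I1 mul r2: issue@2 deps=(None,0) exec_start@2 write@3
I2 mul r2: issue@3 deps=(None,None) exec_start@3 write@4
I3 add r4: issue@4 deps=(2,2) exec_start@4 write@6
I4 mul r1: issue@5 deps=(2,None) exec_start@5 write@7
I5 mul r2: issue@6 deps=(2,4) exec_start@7 write@9
I6 add r1: issue@7 deps=(3,5) exec_start@9 write@12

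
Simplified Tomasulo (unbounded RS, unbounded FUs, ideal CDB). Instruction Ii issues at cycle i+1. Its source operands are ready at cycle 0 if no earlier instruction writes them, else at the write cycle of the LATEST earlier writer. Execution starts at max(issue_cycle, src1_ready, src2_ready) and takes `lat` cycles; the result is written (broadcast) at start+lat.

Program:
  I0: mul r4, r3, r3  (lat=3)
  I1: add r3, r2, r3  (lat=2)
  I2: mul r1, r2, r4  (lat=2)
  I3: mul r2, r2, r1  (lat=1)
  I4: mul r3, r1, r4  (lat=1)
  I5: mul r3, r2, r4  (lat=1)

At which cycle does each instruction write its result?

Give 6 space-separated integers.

Answer: 4 4 6 7 7 8

Derivation:
I0 mul r4: issue@1 deps=(None,None) exec_start@1 write@4
I1 add r3: issue@2 deps=(None,None) exec_start@2 write@4
I2 mul r1: issue@3 deps=(None,0) exec_start@4 write@6
I3 mul r2: issue@4 deps=(None,2) exec_start@6 write@7
I4 mul r3: issue@5 deps=(2,0) exec_start@6 write@7
I5 mul r3: issue@6 deps=(3,0) exec_start@7 write@8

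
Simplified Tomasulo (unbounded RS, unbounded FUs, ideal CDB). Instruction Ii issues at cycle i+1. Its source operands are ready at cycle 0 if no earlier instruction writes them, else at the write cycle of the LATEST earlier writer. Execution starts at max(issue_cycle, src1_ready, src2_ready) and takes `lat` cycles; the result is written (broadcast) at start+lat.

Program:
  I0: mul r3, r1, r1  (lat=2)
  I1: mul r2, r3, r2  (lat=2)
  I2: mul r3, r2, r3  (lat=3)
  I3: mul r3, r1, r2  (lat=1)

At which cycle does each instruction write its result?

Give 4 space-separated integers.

Answer: 3 5 8 6

Derivation:
I0 mul r3: issue@1 deps=(None,None) exec_start@1 write@3
I1 mul r2: issue@2 deps=(0,None) exec_start@3 write@5
I2 mul r3: issue@3 deps=(1,0) exec_start@5 write@8
I3 mul r3: issue@4 deps=(None,1) exec_start@5 write@6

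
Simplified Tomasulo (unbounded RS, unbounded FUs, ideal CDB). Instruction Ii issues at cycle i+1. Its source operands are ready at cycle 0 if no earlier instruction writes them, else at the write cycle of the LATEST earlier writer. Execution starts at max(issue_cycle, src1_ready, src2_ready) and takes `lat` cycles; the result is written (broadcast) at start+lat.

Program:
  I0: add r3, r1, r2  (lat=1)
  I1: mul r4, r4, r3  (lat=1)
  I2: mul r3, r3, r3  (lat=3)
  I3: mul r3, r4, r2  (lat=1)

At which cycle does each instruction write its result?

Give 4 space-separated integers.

I0 add r3: issue@1 deps=(None,None) exec_start@1 write@2
I1 mul r4: issue@2 deps=(None,0) exec_start@2 write@3
I2 mul r3: issue@3 deps=(0,0) exec_start@3 write@6
I3 mul r3: issue@4 deps=(1,None) exec_start@4 write@5

Answer: 2 3 6 5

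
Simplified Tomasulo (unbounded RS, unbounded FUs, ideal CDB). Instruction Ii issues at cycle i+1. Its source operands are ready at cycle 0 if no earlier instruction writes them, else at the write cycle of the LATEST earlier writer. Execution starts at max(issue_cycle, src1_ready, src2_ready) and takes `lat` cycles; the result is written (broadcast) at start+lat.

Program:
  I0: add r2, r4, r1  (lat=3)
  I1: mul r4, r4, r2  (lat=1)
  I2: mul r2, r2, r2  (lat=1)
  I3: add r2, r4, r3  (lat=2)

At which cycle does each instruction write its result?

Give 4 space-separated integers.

Answer: 4 5 5 7

Derivation:
I0 add r2: issue@1 deps=(None,None) exec_start@1 write@4
I1 mul r4: issue@2 deps=(None,0) exec_start@4 write@5
I2 mul r2: issue@3 deps=(0,0) exec_start@4 write@5
I3 add r2: issue@4 deps=(1,None) exec_start@5 write@7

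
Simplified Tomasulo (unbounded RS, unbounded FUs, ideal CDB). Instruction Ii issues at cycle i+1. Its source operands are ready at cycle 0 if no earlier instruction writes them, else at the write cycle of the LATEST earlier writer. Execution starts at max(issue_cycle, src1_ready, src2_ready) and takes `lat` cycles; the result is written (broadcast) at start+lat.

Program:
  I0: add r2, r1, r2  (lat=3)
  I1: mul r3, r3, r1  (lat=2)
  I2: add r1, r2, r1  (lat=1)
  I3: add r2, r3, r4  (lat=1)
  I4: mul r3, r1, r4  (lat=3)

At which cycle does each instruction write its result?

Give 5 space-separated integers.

Answer: 4 4 5 5 8

Derivation:
I0 add r2: issue@1 deps=(None,None) exec_start@1 write@4
I1 mul r3: issue@2 deps=(None,None) exec_start@2 write@4
I2 add r1: issue@3 deps=(0,None) exec_start@4 write@5
I3 add r2: issue@4 deps=(1,None) exec_start@4 write@5
I4 mul r3: issue@5 deps=(2,None) exec_start@5 write@8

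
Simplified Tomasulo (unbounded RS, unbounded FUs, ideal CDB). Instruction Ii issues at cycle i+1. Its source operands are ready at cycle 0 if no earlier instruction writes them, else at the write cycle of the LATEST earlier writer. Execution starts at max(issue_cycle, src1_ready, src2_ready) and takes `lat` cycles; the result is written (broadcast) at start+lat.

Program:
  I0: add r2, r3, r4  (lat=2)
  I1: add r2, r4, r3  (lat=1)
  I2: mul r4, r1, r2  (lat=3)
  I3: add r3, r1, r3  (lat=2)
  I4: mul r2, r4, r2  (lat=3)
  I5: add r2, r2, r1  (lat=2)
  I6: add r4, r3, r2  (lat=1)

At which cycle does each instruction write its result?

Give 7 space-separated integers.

I0 add r2: issue@1 deps=(None,None) exec_start@1 write@3
I1 add r2: issue@2 deps=(None,None) exec_start@2 write@3
I2 mul r4: issue@3 deps=(None,1) exec_start@3 write@6
I3 add r3: issue@4 deps=(None,None) exec_start@4 write@6
I4 mul r2: issue@5 deps=(2,1) exec_start@6 write@9
I5 add r2: issue@6 deps=(4,None) exec_start@9 write@11
I6 add r4: issue@7 deps=(3,5) exec_start@11 write@12

Answer: 3 3 6 6 9 11 12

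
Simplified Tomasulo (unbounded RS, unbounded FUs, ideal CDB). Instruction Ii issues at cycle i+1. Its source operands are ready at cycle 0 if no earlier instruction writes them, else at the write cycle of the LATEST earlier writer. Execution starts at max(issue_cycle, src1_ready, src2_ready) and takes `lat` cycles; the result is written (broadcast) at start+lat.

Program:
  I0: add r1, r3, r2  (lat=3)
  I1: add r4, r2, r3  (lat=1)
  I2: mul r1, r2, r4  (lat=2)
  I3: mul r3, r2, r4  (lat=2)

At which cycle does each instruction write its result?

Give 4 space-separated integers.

I0 add r1: issue@1 deps=(None,None) exec_start@1 write@4
I1 add r4: issue@2 deps=(None,None) exec_start@2 write@3
I2 mul r1: issue@3 deps=(None,1) exec_start@3 write@5
I3 mul r3: issue@4 deps=(None,1) exec_start@4 write@6

Answer: 4 3 5 6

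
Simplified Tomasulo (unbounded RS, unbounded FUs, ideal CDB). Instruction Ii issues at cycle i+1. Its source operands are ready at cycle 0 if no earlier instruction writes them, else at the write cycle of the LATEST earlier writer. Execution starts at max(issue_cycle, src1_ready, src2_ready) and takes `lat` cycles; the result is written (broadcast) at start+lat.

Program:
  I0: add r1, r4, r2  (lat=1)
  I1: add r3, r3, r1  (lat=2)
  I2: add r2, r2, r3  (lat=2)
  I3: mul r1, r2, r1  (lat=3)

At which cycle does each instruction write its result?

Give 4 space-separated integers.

Answer: 2 4 6 9

Derivation:
I0 add r1: issue@1 deps=(None,None) exec_start@1 write@2
I1 add r3: issue@2 deps=(None,0) exec_start@2 write@4
I2 add r2: issue@3 deps=(None,1) exec_start@4 write@6
I3 mul r1: issue@4 deps=(2,0) exec_start@6 write@9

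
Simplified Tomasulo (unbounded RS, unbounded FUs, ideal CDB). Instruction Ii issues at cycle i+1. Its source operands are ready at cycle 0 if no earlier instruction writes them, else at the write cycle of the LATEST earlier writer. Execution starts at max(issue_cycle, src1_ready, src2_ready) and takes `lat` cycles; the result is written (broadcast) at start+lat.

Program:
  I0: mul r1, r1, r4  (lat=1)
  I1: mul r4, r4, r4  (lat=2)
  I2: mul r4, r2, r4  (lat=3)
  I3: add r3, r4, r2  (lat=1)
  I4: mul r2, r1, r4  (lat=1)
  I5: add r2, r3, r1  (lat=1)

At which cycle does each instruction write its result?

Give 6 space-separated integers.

Answer: 2 4 7 8 8 9

Derivation:
I0 mul r1: issue@1 deps=(None,None) exec_start@1 write@2
I1 mul r4: issue@2 deps=(None,None) exec_start@2 write@4
I2 mul r4: issue@3 deps=(None,1) exec_start@4 write@7
I3 add r3: issue@4 deps=(2,None) exec_start@7 write@8
I4 mul r2: issue@5 deps=(0,2) exec_start@7 write@8
I5 add r2: issue@6 deps=(3,0) exec_start@8 write@9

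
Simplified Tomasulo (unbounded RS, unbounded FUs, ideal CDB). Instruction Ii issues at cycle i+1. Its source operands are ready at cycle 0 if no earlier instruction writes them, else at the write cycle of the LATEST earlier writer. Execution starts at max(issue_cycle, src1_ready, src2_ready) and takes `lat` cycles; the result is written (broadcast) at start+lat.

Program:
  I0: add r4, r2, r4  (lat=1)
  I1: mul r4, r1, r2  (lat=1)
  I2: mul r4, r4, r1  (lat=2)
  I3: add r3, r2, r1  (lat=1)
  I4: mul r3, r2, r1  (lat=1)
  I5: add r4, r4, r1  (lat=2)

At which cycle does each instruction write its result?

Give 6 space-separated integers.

I0 add r4: issue@1 deps=(None,None) exec_start@1 write@2
I1 mul r4: issue@2 deps=(None,None) exec_start@2 write@3
I2 mul r4: issue@3 deps=(1,None) exec_start@3 write@5
I3 add r3: issue@4 deps=(None,None) exec_start@4 write@5
I4 mul r3: issue@5 deps=(None,None) exec_start@5 write@6
I5 add r4: issue@6 deps=(2,None) exec_start@6 write@8

Answer: 2 3 5 5 6 8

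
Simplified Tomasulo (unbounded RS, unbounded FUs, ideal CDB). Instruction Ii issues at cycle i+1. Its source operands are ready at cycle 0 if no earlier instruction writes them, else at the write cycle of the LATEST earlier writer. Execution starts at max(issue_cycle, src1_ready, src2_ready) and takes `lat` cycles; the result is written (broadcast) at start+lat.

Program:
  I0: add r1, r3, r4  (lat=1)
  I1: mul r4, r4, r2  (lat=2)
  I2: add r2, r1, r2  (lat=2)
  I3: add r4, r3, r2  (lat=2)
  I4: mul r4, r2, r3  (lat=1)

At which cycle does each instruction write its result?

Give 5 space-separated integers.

Answer: 2 4 5 7 6

Derivation:
I0 add r1: issue@1 deps=(None,None) exec_start@1 write@2
I1 mul r4: issue@2 deps=(None,None) exec_start@2 write@4
I2 add r2: issue@3 deps=(0,None) exec_start@3 write@5
I3 add r4: issue@4 deps=(None,2) exec_start@5 write@7
I4 mul r4: issue@5 deps=(2,None) exec_start@5 write@6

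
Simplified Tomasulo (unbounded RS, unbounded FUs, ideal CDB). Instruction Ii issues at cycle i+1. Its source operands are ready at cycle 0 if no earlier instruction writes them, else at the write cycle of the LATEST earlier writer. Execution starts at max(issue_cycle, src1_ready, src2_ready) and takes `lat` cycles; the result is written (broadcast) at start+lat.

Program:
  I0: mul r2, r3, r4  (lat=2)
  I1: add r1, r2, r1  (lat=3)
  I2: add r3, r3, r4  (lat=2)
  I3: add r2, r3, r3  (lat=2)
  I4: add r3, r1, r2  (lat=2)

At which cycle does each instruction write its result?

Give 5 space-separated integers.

Answer: 3 6 5 7 9

Derivation:
I0 mul r2: issue@1 deps=(None,None) exec_start@1 write@3
I1 add r1: issue@2 deps=(0,None) exec_start@3 write@6
I2 add r3: issue@3 deps=(None,None) exec_start@3 write@5
I3 add r2: issue@4 deps=(2,2) exec_start@5 write@7
I4 add r3: issue@5 deps=(1,3) exec_start@7 write@9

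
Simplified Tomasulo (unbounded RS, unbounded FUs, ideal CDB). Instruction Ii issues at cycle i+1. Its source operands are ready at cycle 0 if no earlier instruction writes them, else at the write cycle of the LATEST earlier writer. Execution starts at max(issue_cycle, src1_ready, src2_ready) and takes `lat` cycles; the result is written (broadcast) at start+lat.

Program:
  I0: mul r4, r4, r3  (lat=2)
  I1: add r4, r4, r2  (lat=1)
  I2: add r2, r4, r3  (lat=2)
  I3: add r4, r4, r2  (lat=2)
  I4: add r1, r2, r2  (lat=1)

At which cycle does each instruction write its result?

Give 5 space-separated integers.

I0 mul r4: issue@1 deps=(None,None) exec_start@1 write@3
I1 add r4: issue@2 deps=(0,None) exec_start@3 write@4
I2 add r2: issue@3 deps=(1,None) exec_start@4 write@6
I3 add r4: issue@4 deps=(1,2) exec_start@6 write@8
I4 add r1: issue@5 deps=(2,2) exec_start@6 write@7

Answer: 3 4 6 8 7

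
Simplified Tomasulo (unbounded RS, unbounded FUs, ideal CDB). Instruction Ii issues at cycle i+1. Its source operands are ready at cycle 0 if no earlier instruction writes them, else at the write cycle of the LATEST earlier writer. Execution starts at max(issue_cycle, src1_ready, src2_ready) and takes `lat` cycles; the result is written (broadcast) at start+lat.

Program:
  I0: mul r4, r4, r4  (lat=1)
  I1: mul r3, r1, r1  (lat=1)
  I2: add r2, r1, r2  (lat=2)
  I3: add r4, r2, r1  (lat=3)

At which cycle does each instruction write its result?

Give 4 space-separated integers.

Answer: 2 3 5 8

Derivation:
I0 mul r4: issue@1 deps=(None,None) exec_start@1 write@2
I1 mul r3: issue@2 deps=(None,None) exec_start@2 write@3
I2 add r2: issue@3 deps=(None,None) exec_start@3 write@5
I3 add r4: issue@4 deps=(2,None) exec_start@5 write@8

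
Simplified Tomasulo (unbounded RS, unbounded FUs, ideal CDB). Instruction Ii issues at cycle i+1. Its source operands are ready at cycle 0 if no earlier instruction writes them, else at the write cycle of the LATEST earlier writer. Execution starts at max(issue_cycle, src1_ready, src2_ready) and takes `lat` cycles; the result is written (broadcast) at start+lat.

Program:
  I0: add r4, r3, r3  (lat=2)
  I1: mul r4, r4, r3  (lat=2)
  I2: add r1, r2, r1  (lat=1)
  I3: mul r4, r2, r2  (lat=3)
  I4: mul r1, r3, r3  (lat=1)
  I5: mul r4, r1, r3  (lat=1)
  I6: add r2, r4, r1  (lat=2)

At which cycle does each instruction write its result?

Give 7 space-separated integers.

I0 add r4: issue@1 deps=(None,None) exec_start@1 write@3
I1 mul r4: issue@2 deps=(0,None) exec_start@3 write@5
I2 add r1: issue@3 deps=(None,None) exec_start@3 write@4
I3 mul r4: issue@4 deps=(None,None) exec_start@4 write@7
I4 mul r1: issue@5 deps=(None,None) exec_start@5 write@6
I5 mul r4: issue@6 deps=(4,None) exec_start@6 write@7
I6 add r2: issue@7 deps=(5,4) exec_start@7 write@9

Answer: 3 5 4 7 6 7 9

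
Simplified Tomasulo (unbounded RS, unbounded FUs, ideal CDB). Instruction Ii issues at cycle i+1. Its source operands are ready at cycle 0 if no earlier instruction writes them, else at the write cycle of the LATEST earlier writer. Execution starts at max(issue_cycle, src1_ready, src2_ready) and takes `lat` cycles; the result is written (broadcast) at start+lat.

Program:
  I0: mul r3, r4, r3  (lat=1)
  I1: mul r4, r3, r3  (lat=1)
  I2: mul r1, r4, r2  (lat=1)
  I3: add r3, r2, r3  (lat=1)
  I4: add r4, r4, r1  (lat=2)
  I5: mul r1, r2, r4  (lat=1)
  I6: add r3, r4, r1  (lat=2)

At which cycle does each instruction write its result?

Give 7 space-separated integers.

I0 mul r3: issue@1 deps=(None,None) exec_start@1 write@2
I1 mul r4: issue@2 deps=(0,0) exec_start@2 write@3
I2 mul r1: issue@3 deps=(1,None) exec_start@3 write@4
I3 add r3: issue@4 deps=(None,0) exec_start@4 write@5
I4 add r4: issue@5 deps=(1,2) exec_start@5 write@7
I5 mul r1: issue@6 deps=(None,4) exec_start@7 write@8
I6 add r3: issue@7 deps=(4,5) exec_start@8 write@10

Answer: 2 3 4 5 7 8 10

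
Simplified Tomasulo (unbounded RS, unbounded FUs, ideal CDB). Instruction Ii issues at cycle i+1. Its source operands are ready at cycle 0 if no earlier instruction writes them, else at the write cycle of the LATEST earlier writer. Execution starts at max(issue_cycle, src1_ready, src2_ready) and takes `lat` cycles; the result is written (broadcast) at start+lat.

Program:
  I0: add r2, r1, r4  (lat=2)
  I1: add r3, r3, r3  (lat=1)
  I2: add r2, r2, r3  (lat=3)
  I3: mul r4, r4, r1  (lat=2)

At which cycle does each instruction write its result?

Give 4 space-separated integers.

I0 add r2: issue@1 deps=(None,None) exec_start@1 write@3
I1 add r3: issue@2 deps=(None,None) exec_start@2 write@3
I2 add r2: issue@3 deps=(0,1) exec_start@3 write@6
I3 mul r4: issue@4 deps=(None,None) exec_start@4 write@6

Answer: 3 3 6 6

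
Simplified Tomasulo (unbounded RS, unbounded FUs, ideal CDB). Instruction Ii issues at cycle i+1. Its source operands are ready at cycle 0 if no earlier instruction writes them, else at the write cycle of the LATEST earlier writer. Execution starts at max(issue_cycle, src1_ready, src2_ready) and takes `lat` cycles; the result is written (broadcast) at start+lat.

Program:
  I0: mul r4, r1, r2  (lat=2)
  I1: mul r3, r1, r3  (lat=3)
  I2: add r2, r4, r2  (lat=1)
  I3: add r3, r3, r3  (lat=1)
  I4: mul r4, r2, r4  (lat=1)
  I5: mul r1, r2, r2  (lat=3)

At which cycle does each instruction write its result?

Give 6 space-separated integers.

Answer: 3 5 4 6 6 9

Derivation:
I0 mul r4: issue@1 deps=(None,None) exec_start@1 write@3
I1 mul r3: issue@2 deps=(None,None) exec_start@2 write@5
I2 add r2: issue@3 deps=(0,None) exec_start@3 write@4
I3 add r3: issue@4 deps=(1,1) exec_start@5 write@6
I4 mul r4: issue@5 deps=(2,0) exec_start@5 write@6
I5 mul r1: issue@6 deps=(2,2) exec_start@6 write@9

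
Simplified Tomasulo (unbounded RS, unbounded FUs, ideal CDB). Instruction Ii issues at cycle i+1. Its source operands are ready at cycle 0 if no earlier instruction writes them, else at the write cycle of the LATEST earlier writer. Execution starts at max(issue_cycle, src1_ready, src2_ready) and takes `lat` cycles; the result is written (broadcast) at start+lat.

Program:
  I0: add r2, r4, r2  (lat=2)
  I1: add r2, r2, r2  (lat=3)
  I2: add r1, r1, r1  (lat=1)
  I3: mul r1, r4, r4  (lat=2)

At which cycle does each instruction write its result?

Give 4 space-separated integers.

I0 add r2: issue@1 deps=(None,None) exec_start@1 write@3
I1 add r2: issue@2 deps=(0,0) exec_start@3 write@6
I2 add r1: issue@3 deps=(None,None) exec_start@3 write@4
I3 mul r1: issue@4 deps=(None,None) exec_start@4 write@6

Answer: 3 6 4 6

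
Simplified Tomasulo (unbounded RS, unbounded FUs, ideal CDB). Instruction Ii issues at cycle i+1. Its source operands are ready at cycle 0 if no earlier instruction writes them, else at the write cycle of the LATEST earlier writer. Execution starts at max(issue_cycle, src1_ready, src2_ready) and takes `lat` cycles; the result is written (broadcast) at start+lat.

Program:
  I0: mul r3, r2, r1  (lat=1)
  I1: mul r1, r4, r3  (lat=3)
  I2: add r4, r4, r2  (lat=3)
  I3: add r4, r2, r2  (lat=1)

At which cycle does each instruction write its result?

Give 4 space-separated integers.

Answer: 2 5 6 5

Derivation:
I0 mul r3: issue@1 deps=(None,None) exec_start@1 write@2
I1 mul r1: issue@2 deps=(None,0) exec_start@2 write@5
I2 add r4: issue@3 deps=(None,None) exec_start@3 write@6
I3 add r4: issue@4 deps=(None,None) exec_start@4 write@5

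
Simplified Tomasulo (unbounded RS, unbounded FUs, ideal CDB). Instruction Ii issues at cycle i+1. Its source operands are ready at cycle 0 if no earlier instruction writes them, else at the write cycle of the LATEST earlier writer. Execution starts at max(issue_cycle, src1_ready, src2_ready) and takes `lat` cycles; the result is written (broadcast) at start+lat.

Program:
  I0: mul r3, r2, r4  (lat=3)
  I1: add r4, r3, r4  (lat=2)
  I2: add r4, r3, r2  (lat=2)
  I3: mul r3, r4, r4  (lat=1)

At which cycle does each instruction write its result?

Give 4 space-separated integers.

I0 mul r3: issue@1 deps=(None,None) exec_start@1 write@4
I1 add r4: issue@2 deps=(0,None) exec_start@4 write@6
I2 add r4: issue@3 deps=(0,None) exec_start@4 write@6
I3 mul r3: issue@4 deps=(2,2) exec_start@6 write@7

Answer: 4 6 6 7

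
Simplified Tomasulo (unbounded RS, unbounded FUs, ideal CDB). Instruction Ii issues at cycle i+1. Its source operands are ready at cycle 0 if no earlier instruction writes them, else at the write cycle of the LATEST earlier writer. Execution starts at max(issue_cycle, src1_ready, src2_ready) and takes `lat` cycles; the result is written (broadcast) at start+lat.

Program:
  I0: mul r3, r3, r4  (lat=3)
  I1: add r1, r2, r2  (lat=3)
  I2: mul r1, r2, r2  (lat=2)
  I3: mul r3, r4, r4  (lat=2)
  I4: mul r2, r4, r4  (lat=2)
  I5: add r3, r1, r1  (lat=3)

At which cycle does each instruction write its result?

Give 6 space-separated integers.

Answer: 4 5 5 6 7 9

Derivation:
I0 mul r3: issue@1 deps=(None,None) exec_start@1 write@4
I1 add r1: issue@2 deps=(None,None) exec_start@2 write@5
I2 mul r1: issue@3 deps=(None,None) exec_start@3 write@5
I3 mul r3: issue@4 deps=(None,None) exec_start@4 write@6
I4 mul r2: issue@5 deps=(None,None) exec_start@5 write@7
I5 add r3: issue@6 deps=(2,2) exec_start@6 write@9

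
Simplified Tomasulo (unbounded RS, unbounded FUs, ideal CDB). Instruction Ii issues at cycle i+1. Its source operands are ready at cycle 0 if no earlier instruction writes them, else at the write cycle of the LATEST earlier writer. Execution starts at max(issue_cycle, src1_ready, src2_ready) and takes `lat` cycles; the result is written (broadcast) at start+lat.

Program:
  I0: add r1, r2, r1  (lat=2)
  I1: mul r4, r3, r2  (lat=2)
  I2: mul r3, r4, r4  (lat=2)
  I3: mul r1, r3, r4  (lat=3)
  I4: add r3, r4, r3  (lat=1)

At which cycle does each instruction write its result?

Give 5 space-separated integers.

I0 add r1: issue@1 deps=(None,None) exec_start@1 write@3
I1 mul r4: issue@2 deps=(None,None) exec_start@2 write@4
I2 mul r3: issue@3 deps=(1,1) exec_start@4 write@6
I3 mul r1: issue@4 deps=(2,1) exec_start@6 write@9
I4 add r3: issue@5 deps=(1,2) exec_start@6 write@7

Answer: 3 4 6 9 7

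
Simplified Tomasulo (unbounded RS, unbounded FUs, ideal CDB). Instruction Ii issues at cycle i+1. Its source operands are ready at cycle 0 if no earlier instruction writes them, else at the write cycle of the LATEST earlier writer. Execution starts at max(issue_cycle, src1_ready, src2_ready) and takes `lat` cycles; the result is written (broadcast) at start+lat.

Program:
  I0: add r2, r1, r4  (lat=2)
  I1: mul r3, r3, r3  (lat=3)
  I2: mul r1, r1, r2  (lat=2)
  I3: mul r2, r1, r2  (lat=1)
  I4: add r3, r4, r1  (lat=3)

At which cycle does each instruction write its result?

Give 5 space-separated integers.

Answer: 3 5 5 6 8

Derivation:
I0 add r2: issue@1 deps=(None,None) exec_start@1 write@3
I1 mul r3: issue@2 deps=(None,None) exec_start@2 write@5
I2 mul r1: issue@3 deps=(None,0) exec_start@3 write@5
I3 mul r2: issue@4 deps=(2,0) exec_start@5 write@6
I4 add r3: issue@5 deps=(None,2) exec_start@5 write@8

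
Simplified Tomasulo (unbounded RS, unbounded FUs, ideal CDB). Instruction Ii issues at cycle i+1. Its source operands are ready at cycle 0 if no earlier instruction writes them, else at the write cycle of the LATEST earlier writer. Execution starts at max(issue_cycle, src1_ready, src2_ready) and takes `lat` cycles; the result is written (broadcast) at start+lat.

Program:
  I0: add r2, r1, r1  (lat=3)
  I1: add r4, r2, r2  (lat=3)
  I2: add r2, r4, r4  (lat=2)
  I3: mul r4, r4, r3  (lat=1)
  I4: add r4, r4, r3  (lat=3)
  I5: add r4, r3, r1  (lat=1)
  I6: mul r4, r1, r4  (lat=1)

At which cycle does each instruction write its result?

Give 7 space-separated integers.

Answer: 4 7 9 8 11 7 8

Derivation:
I0 add r2: issue@1 deps=(None,None) exec_start@1 write@4
I1 add r4: issue@2 deps=(0,0) exec_start@4 write@7
I2 add r2: issue@3 deps=(1,1) exec_start@7 write@9
I3 mul r4: issue@4 deps=(1,None) exec_start@7 write@8
I4 add r4: issue@5 deps=(3,None) exec_start@8 write@11
I5 add r4: issue@6 deps=(None,None) exec_start@6 write@7
I6 mul r4: issue@7 deps=(None,5) exec_start@7 write@8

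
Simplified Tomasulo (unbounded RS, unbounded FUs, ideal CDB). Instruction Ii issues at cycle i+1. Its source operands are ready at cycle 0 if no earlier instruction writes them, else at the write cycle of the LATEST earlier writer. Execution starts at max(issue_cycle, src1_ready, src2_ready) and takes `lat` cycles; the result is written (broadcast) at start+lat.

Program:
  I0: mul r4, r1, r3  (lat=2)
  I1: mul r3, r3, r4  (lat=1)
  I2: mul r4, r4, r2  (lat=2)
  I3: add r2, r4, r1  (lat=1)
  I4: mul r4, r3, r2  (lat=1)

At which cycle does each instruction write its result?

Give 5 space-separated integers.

Answer: 3 4 5 6 7

Derivation:
I0 mul r4: issue@1 deps=(None,None) exec_start@1 write@3
I1 mul r3: issue@2 deps=(None,0) exec_start@3 write@4
I2 mul r4: issue@3 deps=(0,None) exec_start@3 write@5
I3 add r2: issue@4 deps=(2,None) exec_start@5 write@6
I4 mul r4: issue@5 deps=(1,3) exec_start@6 write@7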